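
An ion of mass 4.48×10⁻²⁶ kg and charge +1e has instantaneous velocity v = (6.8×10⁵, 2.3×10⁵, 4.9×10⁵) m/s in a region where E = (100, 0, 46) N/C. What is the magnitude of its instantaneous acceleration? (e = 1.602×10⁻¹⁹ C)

Only an electric field acts, so F = qE = (1.602×10⁻¹⁹ C)·(100, 0, 46.0) = (1.60×10⁻¹⁷, 0, 7.37×10⁻¹⁸) N.
|a| = |F|/m = 1.763×10⁻¹⁷/4.48×10⁻²⁶ ≈ 3.94×10⁸ m/s².

|a| ≈ 3.94×10⁸ m/s²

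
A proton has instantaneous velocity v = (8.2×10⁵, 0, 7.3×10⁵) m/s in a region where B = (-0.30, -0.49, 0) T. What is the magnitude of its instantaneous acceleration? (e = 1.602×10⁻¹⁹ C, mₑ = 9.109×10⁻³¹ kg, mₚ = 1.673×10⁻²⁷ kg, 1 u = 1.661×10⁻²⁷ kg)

|a| ≈ 5.56×10¹³ m/s²

v×B = (3.58×10⁵, -2.19×10⁵, -4.02×10⁵) N/C.
F = q v×B = (1.602×10⁻¹⁹ C)·(3.58×10⁵, -2.19×10⁵, -4.02×10⁵) = (5.73×10⁻¹⁴, -3.51×10⁻¹⁴, -6.44×10⁻¹⁴) N.
|a| = |F|/m = 9.305×10⁻¹⁴/1.673×10⁻²⁷ ≈ 5.56×10¹³ m/s².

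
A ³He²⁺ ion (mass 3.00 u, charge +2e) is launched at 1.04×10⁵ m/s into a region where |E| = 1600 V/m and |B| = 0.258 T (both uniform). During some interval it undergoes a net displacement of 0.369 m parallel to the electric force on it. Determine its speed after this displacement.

v_f ≈ 2.95×10⁵ m/s

B does no work; ΔKE = |q|E d.
½mv_f² = ½mv₀² + |q|Ed = ½(4.983×10⁻²⁷)(1.04×10⁵)² + (3.204×10⁻¹⁹)(1600)(0.369) ≈ 2.695×10⁻¹⁷ J + 1.892×10⁻¹⁶ J ≈ 2.161×10⁻¹⁶ J.
v_f = √(2·2.161×10⁻¹⁶/4.983×10⁻²⁷) ≈ 2.95×10⁵ m/s.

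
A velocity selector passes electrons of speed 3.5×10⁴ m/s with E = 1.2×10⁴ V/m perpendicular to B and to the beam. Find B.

Balance of forces in the selector: qE = qvB ⇒ B = E/v.
B = 1.2×10⁴/3.5×10⁴ = 0.34 T.

B = 0.34 T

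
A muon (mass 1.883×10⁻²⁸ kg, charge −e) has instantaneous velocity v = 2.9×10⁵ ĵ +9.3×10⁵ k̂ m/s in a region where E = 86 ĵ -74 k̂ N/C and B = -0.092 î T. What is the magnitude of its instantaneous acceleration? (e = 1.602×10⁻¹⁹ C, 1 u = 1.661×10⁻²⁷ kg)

v×B = (0, -8.56×10⁴, 2.67×10⁴) N/C.
E + v×B = (0, -8.55×10⁴, 2.66×10⁴) N/C.
F = q(E + v×B) = (−1.602×10⁻¹⁹ C)·(0, -8.55×10⁴, 2.66×10⁴) = (0, 1.37×10⁻¹⁴, -4.26×10⁻¹⁵) N.
|a| = |F|/m = 1.434×10⁻¹⁴/1.883×10⁻²⁸ ≈ 7.62×10¹³ m/s².

|a| ≈ 7.62×10¹³ m/s²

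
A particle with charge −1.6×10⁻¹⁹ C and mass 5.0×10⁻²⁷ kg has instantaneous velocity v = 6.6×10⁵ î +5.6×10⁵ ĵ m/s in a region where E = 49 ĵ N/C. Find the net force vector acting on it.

F ≈ (0, -7.84×10⁻¹⁸, 0) N

Only an electric field acts, so F = qE = (−1.6×10⁻¹⁹ C)·(0, 49.0, 0) = (0, -7.84×10⁻¹⁸, 0) N.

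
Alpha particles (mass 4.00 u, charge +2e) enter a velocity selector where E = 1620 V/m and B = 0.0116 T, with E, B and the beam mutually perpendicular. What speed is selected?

v = 1.40×10⁵ m/s

Zero net Lorentz force requires |qE| = |q v×B|, i.e. E = vB.
v = E/B = 1620/0.0116 = 1.40×10⁵ m/s.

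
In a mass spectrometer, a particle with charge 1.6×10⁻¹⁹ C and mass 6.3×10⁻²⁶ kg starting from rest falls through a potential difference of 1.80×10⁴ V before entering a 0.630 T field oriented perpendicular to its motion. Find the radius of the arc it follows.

Acceleration: |q|V = ½mv² ⇒ v = √(2|q|V/m) = √(2·1.6×10⁻¹⁹·1.80×10⁴/6.3×10⁻²⁶) ≈ 3.024×10⁵ m/s.
In the field: r = mv/(|q|B) = (6.3×10⁻²⁶)(3.024×10⁵)/((1.6×10⁻¹⁹)(0.630)) ≈ 0.189 m.

r ≈ 0.189 m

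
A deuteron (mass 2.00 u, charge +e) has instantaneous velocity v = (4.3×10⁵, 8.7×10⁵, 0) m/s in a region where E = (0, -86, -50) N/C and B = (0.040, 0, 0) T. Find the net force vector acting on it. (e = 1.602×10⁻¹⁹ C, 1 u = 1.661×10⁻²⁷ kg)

F ≈ (0, -1.38×10⁻¹⁷, -5.58×10⁻¹⁵) N

v×B = (0, 0, -3.48×10⁴) N/C.
E + v×B = (0, -86.0, -3.48×10⁴) N/C.
F = q(E + v×B) = (1.602×10⁻¹⁹ C)·(0, -86.0, -3.48×10⁴) = (0, -1.38×10⁻¹⁷, -5.58×10⁻¹⁵) N.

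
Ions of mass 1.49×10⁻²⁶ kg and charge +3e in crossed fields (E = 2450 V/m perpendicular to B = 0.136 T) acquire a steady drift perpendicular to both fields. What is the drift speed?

v_d ≈ 1.80×10⁴ m/s

The E×B drift speed is v_d = E/B.
v_d = 2450/0.136 = 1.80×10⁴ m/s.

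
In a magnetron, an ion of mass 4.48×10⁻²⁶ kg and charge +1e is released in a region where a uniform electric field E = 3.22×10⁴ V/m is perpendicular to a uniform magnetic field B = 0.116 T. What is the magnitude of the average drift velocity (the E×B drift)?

v_d ≈ 2.78×10⁵ m/s

In crossed fields the guiding centre drifts at v_d = |E×B|/B² = E/B, independent of charge and mass.
v_d = 3.22×10⁴/0.116 = 2.78×10⁵ m/s.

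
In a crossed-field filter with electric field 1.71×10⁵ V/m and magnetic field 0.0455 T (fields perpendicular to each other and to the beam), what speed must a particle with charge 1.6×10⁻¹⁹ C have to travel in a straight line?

v = 3.76×10⁶ m/s

Zero net Lorentz force requires |qE| = |q v×B|, i.e. E = vB.
v = E/B = 1.71×10⁵/0.0455 = 3.76×10⁶ m/s.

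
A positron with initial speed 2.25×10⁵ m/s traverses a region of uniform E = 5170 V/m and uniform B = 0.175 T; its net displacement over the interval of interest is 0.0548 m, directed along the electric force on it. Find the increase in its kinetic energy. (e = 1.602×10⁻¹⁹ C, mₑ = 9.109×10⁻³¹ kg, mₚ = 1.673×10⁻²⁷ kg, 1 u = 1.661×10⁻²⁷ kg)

ΔKE ≈ 4.54×10⁻¹⁷ J

The magnetic force is always ⟂ v and does no work; only the electric force changes KE.
ΔKE = F_E · d = |q|E d = (1.602×10⁻¹⁹)(5170)(0.0548) ≈ 4.54×10⁻¹⁷ J.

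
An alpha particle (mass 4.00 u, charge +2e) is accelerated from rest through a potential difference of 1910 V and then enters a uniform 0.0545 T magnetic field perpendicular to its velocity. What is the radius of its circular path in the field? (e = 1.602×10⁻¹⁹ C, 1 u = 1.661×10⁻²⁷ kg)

Acceleration: |q|V = ½mv² ⇒ v = √(2|q|V/m) = √(2·3.204×10⁻¹⁹·1910/6.644×10⁻²⁷) ≈ 4.292×10⁵ m/s.
In the field: r = mv/(|q|B) = (6.644×10⁻²⁷)(4.292×10⁵)/((3.204×10⁻¹⁹)(0.0545)) ≈ 0.163 m.

r ≈ 0.163 m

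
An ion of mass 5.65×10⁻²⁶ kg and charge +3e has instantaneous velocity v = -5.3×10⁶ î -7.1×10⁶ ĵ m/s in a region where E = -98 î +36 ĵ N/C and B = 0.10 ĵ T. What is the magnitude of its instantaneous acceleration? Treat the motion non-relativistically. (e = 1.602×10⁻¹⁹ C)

|a| ≈ 4.51×10¹² m/s²

v×B = (0, 0, -5.30×10⁵) N/C.
E + v×B = (-98.0, 36.0, -5.30×10⁵) N/C.
F = q(E + v×B) = (4.806×10⁻¹⁹ C)·(-98.0, 36.0, -5.30×10⁵) = (-4.71×10⁻¹⁷, 1.73×10⁻¹⁷, -2.55×10⁻¹³) N.
|a| = |F|/m = 2.547×10⁻¹³/5.65×10⁻²⁶ ≈ 4.51×10¹² m/s².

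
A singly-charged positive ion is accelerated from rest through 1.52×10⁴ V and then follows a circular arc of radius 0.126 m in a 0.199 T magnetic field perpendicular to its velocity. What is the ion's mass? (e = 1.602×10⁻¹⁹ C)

m ≈ 3.31×10⁻²⁷ kg

Combine |q|V = ½mv² and r = mv/(|q|B): eliminate v to get m = qB²r²/(2V).
m = (1.602×10⁻¹⁹)(0.199)²(0.126)²/(2·1.52×10⁴) ≈ 3.31×10⁻²⁷ kg.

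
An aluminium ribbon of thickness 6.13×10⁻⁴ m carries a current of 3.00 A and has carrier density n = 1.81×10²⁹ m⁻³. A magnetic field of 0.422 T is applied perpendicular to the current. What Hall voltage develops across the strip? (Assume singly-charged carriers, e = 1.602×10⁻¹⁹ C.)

V_H = IB/(n e t).
V_H = (3.00)(0.422)/((1.81×10²⁹)(1.602×10⁻¹⁹)(6.13×10⁻⁴)) ≈ 7.12×10⁻⁸ V.

V_H ≈ 7.12×10⁻⁸ V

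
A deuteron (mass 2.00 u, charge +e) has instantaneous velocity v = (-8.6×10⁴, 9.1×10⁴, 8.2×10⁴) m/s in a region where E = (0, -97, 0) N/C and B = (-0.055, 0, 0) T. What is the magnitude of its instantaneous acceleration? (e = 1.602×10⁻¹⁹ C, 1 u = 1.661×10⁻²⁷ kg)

|a| ≈ 3.28×10¹¹ m/s²

v×B = (0, -4510, 5000) N/C.
E + v×B = (0, -4610, 5000) N/C.
F = q(E + v×B) = (1.602×10⁻¹⁹ C)·(0, -4610, 5000) = (0, -7.38×10⁻¹⁶, 8.02×10⁻¹⁶) N.
|a| = |F|/m = 1.090×10⁻¹⁵/3.322×10⁻²⁷ ≈ 3.28×10¹¹ m/s².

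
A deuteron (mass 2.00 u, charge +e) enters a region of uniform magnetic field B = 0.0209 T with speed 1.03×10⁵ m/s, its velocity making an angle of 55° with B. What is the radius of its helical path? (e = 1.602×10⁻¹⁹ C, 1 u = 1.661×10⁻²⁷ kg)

v⊥ = v sinθ = 1.03×10⁵·sin55° ≈ 8.437×10⁴ m/s.
r = m v⊥/(|q|B) = (3.322×10⁻²⁷)(8.437×10⁴)/((1.602×10⁻¹⁹)(0.0209)) ≈ 0.0837 m.

r ≈ 0.0837 m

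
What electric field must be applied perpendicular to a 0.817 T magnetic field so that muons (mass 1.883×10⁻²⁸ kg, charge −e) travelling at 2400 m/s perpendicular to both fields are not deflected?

E = 1960 V/m

For straight-line motion qE = qvB, so E = vB.
E = 2400 × 0.817 = 1960 V/m.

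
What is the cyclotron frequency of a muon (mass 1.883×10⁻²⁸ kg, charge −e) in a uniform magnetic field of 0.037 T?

f = |q|B/(2πm).
f = (1.602×10⁻¹⁹)(0.037)/(2π·1.883×10⁻²⁸) ≈ 5.0×10⁶ Hz.

f ≈ 5.0×10⁶ Hz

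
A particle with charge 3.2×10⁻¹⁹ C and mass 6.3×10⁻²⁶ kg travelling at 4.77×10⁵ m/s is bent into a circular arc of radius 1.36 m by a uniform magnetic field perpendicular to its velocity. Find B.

From |q|vB = mv²/r, B = mv/(|q|r).
B = (6.3×10⁻²⁶)(4.77×10⁵)/((3.2×10⁻¹⁹)(1.36)) ≈ 0.0691 T.

B ≈ 0.0691 T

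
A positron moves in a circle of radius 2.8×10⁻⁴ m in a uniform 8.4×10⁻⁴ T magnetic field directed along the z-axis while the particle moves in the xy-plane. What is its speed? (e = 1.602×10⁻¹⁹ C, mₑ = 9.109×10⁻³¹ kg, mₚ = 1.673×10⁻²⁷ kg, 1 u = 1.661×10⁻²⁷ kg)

v ≈ 4.1×10⁴ m/s

From |q|vB = mv²/r, v = |q|Br/m.
v = (1.602×10⁻¹⁹)(8.4×10⁻⁴)(2.8×10⁻⁴)/9.109×10⁻³¹ ≈ 4.1×10⁴ m/s.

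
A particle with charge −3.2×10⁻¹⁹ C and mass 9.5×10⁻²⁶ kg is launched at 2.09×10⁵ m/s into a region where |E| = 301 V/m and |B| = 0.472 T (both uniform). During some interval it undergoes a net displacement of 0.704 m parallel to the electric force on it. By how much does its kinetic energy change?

The magnetic force is always ⟂ v and does no work; only the electric force changes KE.
ΔKE = F_E · d = |q|E d = (3.2×10⁻¹⁹)(301)(0.704) ≈ 6.78×10⁻¹⁷ J.

ΔKE ≈ 6.78×10⁻¹⁷ J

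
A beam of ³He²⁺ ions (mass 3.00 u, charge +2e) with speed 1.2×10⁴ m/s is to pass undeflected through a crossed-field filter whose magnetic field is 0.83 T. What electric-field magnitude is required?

For straight-line motion qE = qvB, so E = vB.
E = 1.2×10⁴ × 0.83 = 1.0×10⁴ V/m.

E = 1.0×10⁴ V/m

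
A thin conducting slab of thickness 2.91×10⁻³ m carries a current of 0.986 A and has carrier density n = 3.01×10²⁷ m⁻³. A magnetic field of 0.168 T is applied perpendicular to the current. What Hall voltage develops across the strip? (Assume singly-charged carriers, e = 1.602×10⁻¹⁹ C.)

V_H = IB/(n e t).
V_H = (0.986)(0.168)/((3.01×10²⁷)(1.602×10⁻¹⁹)(2.91×10⁻³)) ≈ 1.18×10⁻⁷ V.

V_H ≈ 1.18×10⁻⁷ V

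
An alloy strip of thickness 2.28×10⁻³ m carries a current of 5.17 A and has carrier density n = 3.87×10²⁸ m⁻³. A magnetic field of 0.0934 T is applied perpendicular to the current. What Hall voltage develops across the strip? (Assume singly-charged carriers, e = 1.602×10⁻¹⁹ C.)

V_H = IB/(n e t).
V_H = (5.17)(0.0934)/((3.87×10²⁸)(1.602×10⁻¹⁹)(2.28×10⁻³)) ≈ 3.42×10⁻⁸ V.

V_H ≈ 3.42×10⁻⁸ V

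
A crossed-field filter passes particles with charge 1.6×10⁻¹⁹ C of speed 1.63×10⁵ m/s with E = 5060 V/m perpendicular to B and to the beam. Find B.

Balance of forces in the selector: qE = qvB ⇒ B = E/v.
B = 5060/1.63×10⁵ = 0.0310 T.

B = 0.0310 T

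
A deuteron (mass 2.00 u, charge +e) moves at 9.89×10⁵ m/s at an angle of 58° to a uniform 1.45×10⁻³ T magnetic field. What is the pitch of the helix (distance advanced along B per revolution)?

v∥ = v cosθ = 9.89×10⁵·cos58° ≈ 5.241×10⁵ m/s.
T = 2πm/(|q|B) = 2π(3.322×10⁻²⁷)/((1.602×10⁻¹⁹)(1.45×10⁻³)) ≈ 8.986×10⁻⁵ s.
pitch = v∥ T = (5.241×10⁵)(8.986×10⁻⁵) ≈ 47.1 m.

p ≈ 47.1 m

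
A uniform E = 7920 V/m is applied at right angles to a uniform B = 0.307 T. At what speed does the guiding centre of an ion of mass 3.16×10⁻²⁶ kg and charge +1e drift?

v_d ≈ 2.58×10⁴ m/s

The steady drift has the magnetic force balancing the electric force, so v_d = E/B.
v_d = 7920/0.307 = 2.58×10⁴ m/s.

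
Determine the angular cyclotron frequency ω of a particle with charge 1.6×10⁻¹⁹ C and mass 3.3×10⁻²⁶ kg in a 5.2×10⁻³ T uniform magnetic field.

ω ≈ 2.5×10⁴ rad/s

ω = |q|B/m.
ω = (1.6×10⁻¹⁹)(5.2×10⁻³)/3.3×10⁻²⁶ ≈ 2.5×10⁴ rad/s.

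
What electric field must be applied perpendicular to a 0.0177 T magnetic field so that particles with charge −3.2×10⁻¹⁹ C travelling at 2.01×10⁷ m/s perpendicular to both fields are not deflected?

For straight-line motion qE = qvB, so E = vB.
E = 2.01×10⁷ × 0.0177 = 3.56×10⁵ V/m.

E = 3.56×10⁵ V/m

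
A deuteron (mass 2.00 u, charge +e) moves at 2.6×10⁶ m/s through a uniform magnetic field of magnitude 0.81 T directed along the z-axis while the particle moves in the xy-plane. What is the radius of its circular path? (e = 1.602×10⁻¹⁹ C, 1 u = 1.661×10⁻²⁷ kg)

r ≈ 0.067 m

The magnetic force provides the centripetal force: |q|vB = mv²/r.
r = mv/(|q|B) = (3.322×10⁻²⁷)(2.6×10⁶)/((1.602×10⁻¹⁹)(0.81)) ≈ 0.067 m.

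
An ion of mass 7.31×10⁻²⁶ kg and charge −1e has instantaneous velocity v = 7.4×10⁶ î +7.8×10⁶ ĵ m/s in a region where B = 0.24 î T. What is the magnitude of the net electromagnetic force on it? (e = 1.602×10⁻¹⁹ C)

|F| ≈ 3.00×10⁻¹³ N

v×B = (0, 0, -1.87×10⁶) N/C.
F = q v×B = (−1.602×10⁻¹⁹ C)·(0, 0, -1.87×10⁶) = (0, 0, 3.00×10⁻¹³) N.
|F| = 3.00×10⁻¹³ N.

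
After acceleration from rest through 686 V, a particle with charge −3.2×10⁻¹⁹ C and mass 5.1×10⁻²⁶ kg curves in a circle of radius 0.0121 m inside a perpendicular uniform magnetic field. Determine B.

v = √(2|q|V/m) = √(2·3.2×10⁻¹⁹·686/5.1×10⁻²⁶) ≈ 9.278×10⁴ m/s.
B = mv/(|q|r) = (5.1×10⁻²⁶)(9.278×10⁴)/((3.2×10⁻¹⁹)(0.0121)) ≈ 1.22 T.

B ≈ 1.22 T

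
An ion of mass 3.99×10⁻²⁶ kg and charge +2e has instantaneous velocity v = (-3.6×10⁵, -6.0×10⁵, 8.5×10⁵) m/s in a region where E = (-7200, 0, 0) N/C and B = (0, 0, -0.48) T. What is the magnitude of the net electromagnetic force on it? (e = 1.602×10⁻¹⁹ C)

v×B = (2.88×10⁵, -1.73×10⁵, 0) N/C.
E + v×B = (2.81×10⁵, -1.73×10⁵, 0) N/C.
F = q(E + v×B) = (3.204×10⁻¹⁹ C)·(2.81×10⁵, -1.73×10⁵, 0) = (9.00×10⁻¹⁴, -5.54×10⁻¹⁴, 0) N.
|F| = 1.06×10⁻¹³ N.

|F| ≈ 1.06×10⁻¹³ N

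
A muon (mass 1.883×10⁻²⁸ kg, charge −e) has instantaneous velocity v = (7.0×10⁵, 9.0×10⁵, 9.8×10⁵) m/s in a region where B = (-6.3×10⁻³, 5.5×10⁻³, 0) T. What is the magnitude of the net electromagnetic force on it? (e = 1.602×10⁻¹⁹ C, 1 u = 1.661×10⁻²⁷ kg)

v×B = (-5390, -6170, 9520) N/C.
F = q v×B = (−1.602×10⁻¹⁹ C)·(-5390, -6170, 9520) = (8.63×10⁻¹⁶, 9.89×10⁻¹⁶, -1.53×10⁻¹⁵) N.
|F| = 2.01×10⁻¹⁵ N.

|F| ≈ 2.01×10⁻¹⁵ N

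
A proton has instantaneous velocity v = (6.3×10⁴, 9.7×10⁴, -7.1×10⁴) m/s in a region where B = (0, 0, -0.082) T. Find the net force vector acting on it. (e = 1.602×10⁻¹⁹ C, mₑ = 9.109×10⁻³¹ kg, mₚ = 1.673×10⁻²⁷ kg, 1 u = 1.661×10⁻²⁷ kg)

F ≈ (-1.27×10⁻¹⁵, 8.28×10⁻¹⁶, 0) N

v×B = (-7950, 5170, 0) N/C.
F = q v×B = (1.602×10⁻¹⁹ C)·(-7950, 5170, 0) = (-1.27×10⁻¹⁵, 8.28×10⁻¹⁶, 0) N.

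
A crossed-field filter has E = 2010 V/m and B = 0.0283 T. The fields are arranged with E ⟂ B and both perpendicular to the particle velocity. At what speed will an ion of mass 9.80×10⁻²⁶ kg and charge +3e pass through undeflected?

v = 7.10×10⁴ m/s

Straight-line motion ⇒ electric and magnetic forces cancel, so E = vB.
v = E/B = 2010/0.0283 = 7.10×10⁴ m/s.
The result is independent of the particle's charge and mass.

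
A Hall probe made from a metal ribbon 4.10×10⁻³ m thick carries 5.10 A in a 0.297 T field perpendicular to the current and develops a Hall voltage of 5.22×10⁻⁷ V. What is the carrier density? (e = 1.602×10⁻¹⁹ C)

From V_H = IB/(n e t), n = IB/(V_H e t).
n = (5.10)(0.297)/((5.22×10⁻⁷)(1.602×10⁻¹⁹)(4.10×10⁻³)) ≈ 4.42×10²⁷ m⁻³.

n ≈ 4.42×10²⁷ m⁻³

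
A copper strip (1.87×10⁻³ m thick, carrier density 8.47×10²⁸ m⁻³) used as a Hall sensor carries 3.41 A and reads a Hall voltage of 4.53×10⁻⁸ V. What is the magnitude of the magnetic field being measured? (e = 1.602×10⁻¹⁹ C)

B ≈ 0.337 T

From V_H = IB/(n e t), B = V_H n e t / I.
B = (4.53×10⁻⁸)(8.47×10²⁸)(1.602×10⁻¹⁹)(1.87×10⁻³)/3.41 ≈ 0.337 T.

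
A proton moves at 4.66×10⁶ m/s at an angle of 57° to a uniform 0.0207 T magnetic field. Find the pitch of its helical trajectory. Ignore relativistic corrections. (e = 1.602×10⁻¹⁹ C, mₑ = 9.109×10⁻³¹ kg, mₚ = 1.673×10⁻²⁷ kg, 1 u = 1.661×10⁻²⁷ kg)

v∥ = v cosθ = 4.66×10⁶·cos57° ≈ 2.538×10⁶ m/s.
T = 2πm/(|q|B) = 2π(1.673×10⁻²⁷)/((1.602×10⁻¹⁹)(0.0207)) ≈ 3.170×10⁻⁶ s.
pitch = v∥ T = (2.538×10⁶)(3.170×10⁻⁶) ≈ 8.05 m.

p ≈ 8.05 m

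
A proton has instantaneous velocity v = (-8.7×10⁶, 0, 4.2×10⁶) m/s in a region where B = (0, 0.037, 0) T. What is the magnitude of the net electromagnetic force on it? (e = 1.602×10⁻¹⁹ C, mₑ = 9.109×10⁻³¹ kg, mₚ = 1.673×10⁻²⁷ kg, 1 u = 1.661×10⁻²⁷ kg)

|F| ≈ 5.73×10⁻¹⁴ N

v×B = (-1.55×10⁵, 0, -3.22×10⁵) N/C.
F = q v×B = (1.602×10⁻¹⁹ C)·(-1.55×10⁵, 0, -3.22×10⁵) = (-2.49×10⁻¹⁴, 0, -5.16×10⁻¹⁴) N.
|F| = 5.73×10⁻¹⁴ N.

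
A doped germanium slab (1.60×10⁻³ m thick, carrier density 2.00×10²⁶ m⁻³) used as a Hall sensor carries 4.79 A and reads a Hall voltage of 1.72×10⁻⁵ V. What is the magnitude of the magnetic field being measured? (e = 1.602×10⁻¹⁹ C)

From V_H = IB/(n e t), B = V_H n e t / I.
B = (1.72×10⁻⁵)(2.00×10²⁶)(1.602×10⁻¹⁹)(1.60×10⁻³)/4.79 ≈ 0.184 T.

B ≈ 0.184 T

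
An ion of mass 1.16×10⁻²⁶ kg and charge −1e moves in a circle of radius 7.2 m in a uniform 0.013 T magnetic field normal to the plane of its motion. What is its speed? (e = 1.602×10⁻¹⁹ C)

v ≈ 1.3×10⁶ m/s

From |q|vB = mv²/r, v = |q|Br/m.
v = (1.602×10⁻¹⁹)(0.013)(7.2)/1.16×10⁻²⁶ ≈ 1.3×10⁶ m/s.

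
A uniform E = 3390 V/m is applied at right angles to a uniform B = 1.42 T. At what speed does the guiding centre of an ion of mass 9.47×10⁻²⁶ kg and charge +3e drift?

In crossed fields the guiding centre drifts at v_d = |E×B|/B² = E/B, independent of charge and mass.
v_d = 3390/1.42 = 2390 m/s.

v_d ≈ 2390 m/s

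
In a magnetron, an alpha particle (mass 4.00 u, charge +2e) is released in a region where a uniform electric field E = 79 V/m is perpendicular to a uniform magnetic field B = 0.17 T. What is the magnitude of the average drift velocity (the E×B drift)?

v_d ≈ 460 m/s

In crossed fields the guiding centre drifts at v_d = |E×B|/B² = E/B, independent of charge and mass.
v_d = 79/0.17 = 460 m/s.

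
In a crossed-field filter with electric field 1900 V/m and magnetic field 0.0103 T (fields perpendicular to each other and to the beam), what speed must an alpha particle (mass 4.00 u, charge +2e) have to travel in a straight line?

Straight-line motion ⇒ electric and magnetic forces cancel, so E = vB.
v = E/B = 1900/0.0103 = 1.84×10⁵ m/s.

v = 1.84×10⁵ m/s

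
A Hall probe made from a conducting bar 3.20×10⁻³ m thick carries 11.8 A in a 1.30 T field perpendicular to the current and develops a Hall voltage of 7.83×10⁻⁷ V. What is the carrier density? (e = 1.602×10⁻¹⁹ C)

From V_H = IB/(n e t), n = IB/(V_H e t).
n = (11.8)(1.30)/((7.83×10⁻⁷)(1.602×10⁻¹⁹)(3.20×10⁻³)) ≈ 3.82×10²⁸ m⁻³.

n ≈ 3.82×10²⁸ m⁻³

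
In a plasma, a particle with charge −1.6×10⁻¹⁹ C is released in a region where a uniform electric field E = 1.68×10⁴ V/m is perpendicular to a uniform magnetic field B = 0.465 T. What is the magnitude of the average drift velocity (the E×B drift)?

v_d ≈ 3.61×10⁴ m/s

The E×B drift speed is v_d = E/B.
v_d = 1.68×10⁴/0.465 = 3.61×10⁴ m/s.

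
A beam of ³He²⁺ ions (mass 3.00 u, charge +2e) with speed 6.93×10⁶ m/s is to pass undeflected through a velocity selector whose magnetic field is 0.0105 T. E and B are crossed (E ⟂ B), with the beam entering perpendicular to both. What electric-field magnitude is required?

For straight-line motion qE = qvB, so E = vB.
E = 6.93×10⁶ × 0.0105 = 7.28×10⁴ V/m.

E = 7.28×10⁴ V/m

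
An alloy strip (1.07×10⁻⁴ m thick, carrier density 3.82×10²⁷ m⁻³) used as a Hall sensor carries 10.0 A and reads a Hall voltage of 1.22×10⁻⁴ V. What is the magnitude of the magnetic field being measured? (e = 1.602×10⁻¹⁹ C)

From V_H = IB/(n e t), B = V_H n e t / I.
B = (1.22×10⁻⁴)(3.82×10²⁷)(1.602×10⁻¹⁹)(1.07×10⁻⁴)/10.0 ≈ 0.799 T.

B ≈ 0.799 T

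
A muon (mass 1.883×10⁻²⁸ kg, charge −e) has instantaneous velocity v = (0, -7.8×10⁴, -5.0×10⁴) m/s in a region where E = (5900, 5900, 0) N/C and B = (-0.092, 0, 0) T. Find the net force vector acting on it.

v×B = (0, 4600, -7180) N/C.
E + v×B = (5900, 1.05×10⁴, -7180) N/C.
F = q(E + v×B) = (−1.602×10⁻¹⁹ C)·(5900, 1.05×10⁴, -7180) = (-9.45×10⁻¹⁶, -1.68×10⁻¹⁵, 1.15×10⁻¹⁵) N.

F ≈ (-9.45×10⁻¹⁶, -1.68×10⁻¹⁵, 1.15×10⁻¹⁵) N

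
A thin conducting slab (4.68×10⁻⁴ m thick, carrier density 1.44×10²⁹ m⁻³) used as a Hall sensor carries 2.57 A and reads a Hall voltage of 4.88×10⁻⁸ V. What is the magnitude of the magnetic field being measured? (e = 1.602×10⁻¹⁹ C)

B ≈ 0.205 T

From V_H = IB/(n e t), B = V_H n e t / I.
B = (4.88×10⁻⁸)(1.44×10²⁹)(1.602×10⁻¹⁹)(4.68×10⁻⁴)/2.57 ≈ 0.205 T.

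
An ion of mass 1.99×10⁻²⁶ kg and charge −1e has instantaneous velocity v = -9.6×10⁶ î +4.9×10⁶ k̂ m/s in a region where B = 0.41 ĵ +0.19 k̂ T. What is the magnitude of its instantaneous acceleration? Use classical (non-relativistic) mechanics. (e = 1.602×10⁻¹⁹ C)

v×B = (-2.01×10⁶, 1.82×10⁶, -3.94×10⁶) N/C.
F = q v×B = (−1.602×10⁻¹⁹ C)·(-2.01×10⁶, 1.82×10⁶, -3.94×10⁶) = (3.22×10⁻¹³, -2.92×10⁻¹³, 6.31×10⁻¹³) N.
|a| = |F|/m = 7.659×10⁻¹³/1.99×10⁻²⁶ ≈ 3.85×10¹³ m/s².

|a| ≈ 3.85×10¹³ m/s²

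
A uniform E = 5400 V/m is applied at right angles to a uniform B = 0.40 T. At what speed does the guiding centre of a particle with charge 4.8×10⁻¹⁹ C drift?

v_d ≈ 1.4×10⁴ m/s

The E×B drift speed is v_d = E/B.
v_d = 5400/0.40 = 1.4×10⁴ m/s.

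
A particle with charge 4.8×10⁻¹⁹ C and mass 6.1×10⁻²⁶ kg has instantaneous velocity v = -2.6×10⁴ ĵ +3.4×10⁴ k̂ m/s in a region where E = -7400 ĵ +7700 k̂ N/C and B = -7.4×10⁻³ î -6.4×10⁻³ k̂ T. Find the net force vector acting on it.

F ≈ (7.99×10⁻¹⁷, -3.67×10⁻¹⁵, 3.60×10⁻¹⁵) N

v×B = (166, -252, -192) N/C.
E + v×B = (166, -7650, 7510) N/C.
F = q(E + v×B) = (4.8×10⁻¹⁹ C)·(166, -7650, 7510) = (7.99×10⁻¹⁷, -3.67×10⁻¹⁵, 3.60×10⁻¹⁵) N.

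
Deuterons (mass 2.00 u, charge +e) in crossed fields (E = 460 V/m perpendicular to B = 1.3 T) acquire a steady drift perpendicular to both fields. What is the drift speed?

v_d ≈ 350 m/s

The steady drift has the magnetic force balancing the electric force, so v_d = E/B.
v_d = 460/1.3 = 350 m/s.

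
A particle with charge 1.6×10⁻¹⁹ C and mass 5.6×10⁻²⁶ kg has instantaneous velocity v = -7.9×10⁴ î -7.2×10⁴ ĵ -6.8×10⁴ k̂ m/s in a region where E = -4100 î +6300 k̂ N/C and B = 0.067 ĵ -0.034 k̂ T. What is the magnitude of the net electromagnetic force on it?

v×B = (7000, -2690, -5290) N/C.
E + v×B = (2900, -2690, 1010) N/C.
F = q(E + v×B) = (1.6×10⁻¹⁹ C)·(2900, -2690, 1010) = (4.65×10⁻¹⁶, -4.30×10⁻¹⁶, 1.61×10⁻¹⁶) N.
|F| = 6.53×10⁻¹⁶ N.

|F| ≈ 6.53×10⁻¹⁶ N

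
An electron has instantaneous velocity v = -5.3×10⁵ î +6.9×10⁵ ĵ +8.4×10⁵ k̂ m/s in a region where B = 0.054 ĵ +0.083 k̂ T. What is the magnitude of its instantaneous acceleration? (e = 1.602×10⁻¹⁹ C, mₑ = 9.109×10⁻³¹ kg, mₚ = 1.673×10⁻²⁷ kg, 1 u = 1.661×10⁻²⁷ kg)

|a| ≈ 9.46×10¹⁵ m/s²

v×B = (1.19×10⁴, 4.40×10⁴, -2.86×10⁴) N/C.
F = q v×B = (−1.602×10⁻¹⁹ C)·(1.19×10⁴, 4.40×10⁴, -2.86×10⁴) = (-1.91×10⁻¹⁵, -7.05×10⁻¹⁵, 4.58×10⁻¹⁵) N.
|a| = |F|/m = 8.621×10⁻¹⁵/9.109×10⁻³¹ ≈ 9.46×10¹⁵ m/s².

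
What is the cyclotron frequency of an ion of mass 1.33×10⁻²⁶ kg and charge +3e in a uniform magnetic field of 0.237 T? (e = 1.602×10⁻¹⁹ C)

f ≈ 1.36×10⁶ Hz

f = |q|B/(2πm).
f = (4.806×10⁻¹⁹)(0.237)/(2π·1.33×10⁻²⁶) ≈ 1.36×10⁶ Hz.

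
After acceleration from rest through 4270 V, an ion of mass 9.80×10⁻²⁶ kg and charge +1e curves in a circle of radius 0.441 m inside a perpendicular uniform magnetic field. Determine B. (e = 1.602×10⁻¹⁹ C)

B ≈ 0.164 T

v = √(2|q|V/m) = √(2·1.602×10⁻¹⁹·4270/9.80×10⁻²⁶) ≈ 1.182×10⁵ m/s.
B = mv/(|q|r) = (9.80×10⁻²⁶)(1.182×10⁵)/((1.602×10⁻¹⁹)(0.441)) ≈ 0.164 T.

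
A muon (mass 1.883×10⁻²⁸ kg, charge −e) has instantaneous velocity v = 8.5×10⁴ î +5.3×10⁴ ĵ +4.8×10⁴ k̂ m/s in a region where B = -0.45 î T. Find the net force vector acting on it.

v×B = (0, -2.16×10⁴, 2.38×10⁴) N/C.
F = q v×B = (−1.602×10⁻¹⁹ C)·(0, -2.16×10⁴, 2.38×10⁴) = (0, 3.46×10⁻¹⁵, -3.82×10⁻¹⁵) N.

F ≈ (0, 3.46×10⁻¹⁵, -3.82×10⁻¹⁵) N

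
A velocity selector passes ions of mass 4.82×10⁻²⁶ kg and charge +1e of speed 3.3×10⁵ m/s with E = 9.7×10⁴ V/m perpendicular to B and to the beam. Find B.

B = 0.29 T

Balance of forces in the selector: qE = qvB ⇒ B = E/v.
B = 9.7×10⁴/3.3×10⁵ = 0.29 T.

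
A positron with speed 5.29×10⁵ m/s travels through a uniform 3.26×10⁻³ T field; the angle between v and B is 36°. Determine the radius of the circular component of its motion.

v⊥ = v sinθ = 5.29×10⁵·sin36° ≈ 3.109×10⁵ m/s.
r = m v⊥/(|q|B) = (9.109×10⁻³¹)(3.109×10⁵)/((1.602×10⁻¹⁹)(3.26×10⁻³)) ≈ 5.42×10⁻⁴ m.

r ≈ 5.42×10⁻⁴ m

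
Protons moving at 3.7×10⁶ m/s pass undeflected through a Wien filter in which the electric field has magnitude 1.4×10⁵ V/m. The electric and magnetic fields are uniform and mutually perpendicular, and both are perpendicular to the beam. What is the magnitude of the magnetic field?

Balance of forces in the selector: qE = qvB ⇒ B = E/v.
B = 1.4×10⁵/3.7×10⁶ = 0.038 T.

B = 0.038 T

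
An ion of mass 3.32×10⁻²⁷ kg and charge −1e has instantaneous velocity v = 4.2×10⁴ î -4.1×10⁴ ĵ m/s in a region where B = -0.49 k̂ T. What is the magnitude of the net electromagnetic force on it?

|F| ≈ 4.61×10⁻¹⁵ N

v×B = (2.01×10⁴, 2.06×10⁴, 0) N/C.
F = q v×B = (−1.602×10⁻¹⁹ C)·(2.01×10⁴, 2.06×10⁴, 0) = (-3.22×10⁻¹⁵, -3.30×10⁻¹⁵, 0) N.
|F| = 4.61×10⁻¹⁵ N.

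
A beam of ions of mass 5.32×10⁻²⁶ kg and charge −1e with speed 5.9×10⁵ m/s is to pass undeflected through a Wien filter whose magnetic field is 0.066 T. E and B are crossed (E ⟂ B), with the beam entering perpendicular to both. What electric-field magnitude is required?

For straight-line motion qE = qvB, so E = vB.
E = 5.9×10⁵ × 0.066 = 3.9×10⁴ V/m.

E = 3.9×10⁴ V/m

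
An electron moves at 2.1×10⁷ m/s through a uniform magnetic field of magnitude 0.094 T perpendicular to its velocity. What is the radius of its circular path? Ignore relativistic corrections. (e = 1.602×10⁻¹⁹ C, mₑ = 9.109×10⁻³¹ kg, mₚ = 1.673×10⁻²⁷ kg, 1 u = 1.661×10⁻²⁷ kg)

The magnetic force provides the centripetal force: |q|vB = mv²/r.
r = mv/(|q|B) = (9.109×10⁻³¹)(2.1×10⁷)/((1.602×10⁻¹⁹)(0.094)) ≈ 1.3×10⁻³ m.

r ≈ 1.3×10⁻³ m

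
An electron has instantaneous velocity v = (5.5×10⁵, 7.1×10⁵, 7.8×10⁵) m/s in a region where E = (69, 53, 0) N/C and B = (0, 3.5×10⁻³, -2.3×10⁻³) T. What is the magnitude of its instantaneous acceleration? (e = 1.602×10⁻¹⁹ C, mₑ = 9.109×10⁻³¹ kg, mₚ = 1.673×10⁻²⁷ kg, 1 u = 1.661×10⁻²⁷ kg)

v×B = (-4360, 1260, 1920) N/C.
E + v×B = (-4290, 1320, 1920) N/C.
F = q(E + v×B) = (−1.602×10⁻¹⁹ C)·(-4290, 1320, 1920) = (6.88×10⁻¹⁶, -2.11×10⁻¹⁶, -3.08×10⁻¹⁶) N.
|a| = |F|/m = 7.829×10⁻¹⁶/9.109×10⁻³¹ ≈ 8.59×10¹⁴ m/s².

|a| ≈ 8.59×10¹⁴ m/s²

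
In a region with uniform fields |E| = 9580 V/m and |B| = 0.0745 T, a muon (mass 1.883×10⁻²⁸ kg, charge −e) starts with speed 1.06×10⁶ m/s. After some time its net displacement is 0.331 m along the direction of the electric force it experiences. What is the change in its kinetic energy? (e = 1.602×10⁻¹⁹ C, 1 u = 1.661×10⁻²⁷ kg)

The magnetic force is always ⟂ v and does no work; only the electric force changes KE.
ΔKE = F_E · d = |q|E d = (1.602×10⁻¹⁹)(9580)(0.331) ≈ 5.08×10⁻¹⁶ J.

ΔKE ≈ 5.08×10⁻¹⁶ J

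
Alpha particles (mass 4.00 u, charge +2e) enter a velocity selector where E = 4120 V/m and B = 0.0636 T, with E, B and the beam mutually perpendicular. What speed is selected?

For undeflected motion the electric and magnetic forces balance: qE = qvB.
v = E/B = 4120/0.0636 = 6.48×10⁴ m/s.

v = 6.48×10⁴ m/s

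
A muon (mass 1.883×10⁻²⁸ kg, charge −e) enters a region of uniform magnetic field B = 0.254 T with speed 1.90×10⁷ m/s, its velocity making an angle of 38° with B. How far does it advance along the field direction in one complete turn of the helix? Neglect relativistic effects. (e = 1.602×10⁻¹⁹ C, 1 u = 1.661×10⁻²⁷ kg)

p ≈ 0.435 m

v∥ = v cosθ = 1.90×10⁷·cos38° ≈ 1.497×10⁷ m/s.
T = 2πm/(|q|B) = 2π(1.883×10⁻²⁸)/((1.602×10⁻¹⁹)(0.254)) ≈ 2.908×10⁻⁸ s.
pitch = v∥ T = (1.497×10⁷)(2.908×10⁻⁸) ≈ 0.435 m.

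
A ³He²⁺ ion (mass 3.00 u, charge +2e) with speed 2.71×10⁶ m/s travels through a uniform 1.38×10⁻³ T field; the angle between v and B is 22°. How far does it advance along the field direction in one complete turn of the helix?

p ≈ 178 m

v∥ = v cosθ = 2.71×10⁶·cos22° ≈ 2.513×10⁶ m/s.
T = 2πm/(|q|B) = 2π(4.983×10⁻²⁷)/((3.204×10⁻¹⁹)(1.38×10⁻³)) ≈ 7.081×10⁻⁵ s.
pitch = v∥ T = (2.513×10⁶)(7.081×10⁻⁵) ≈ 178 m.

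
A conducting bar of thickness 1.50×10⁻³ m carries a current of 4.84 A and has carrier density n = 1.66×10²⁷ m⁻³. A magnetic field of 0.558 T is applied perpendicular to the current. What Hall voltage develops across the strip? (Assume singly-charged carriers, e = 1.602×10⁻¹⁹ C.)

V_H ≈ 6.77×10⁻⁶ V

V_H = IB/(n e t).
V_H = (4.84)(0.558)/((1.66×10²⁷)(1.602×10⁻¹⁹)(1.50×10⁻³)) ≈ 6.77×10⁻⁶ V.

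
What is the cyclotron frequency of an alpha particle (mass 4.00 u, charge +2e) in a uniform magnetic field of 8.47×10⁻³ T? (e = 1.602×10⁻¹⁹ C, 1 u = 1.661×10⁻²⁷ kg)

f = |q|B/(2πm).
f = (3.204×10⁻¹⁹)(8.47×10⁻³)/(2π·6.644×10⁻²⁷) ≈ 6.50×10⁴ Hz.

f ≈ 6.50×10⁴ Hz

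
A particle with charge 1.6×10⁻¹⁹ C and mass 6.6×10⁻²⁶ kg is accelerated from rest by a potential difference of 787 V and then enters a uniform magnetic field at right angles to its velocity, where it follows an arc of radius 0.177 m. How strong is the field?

B ≈ 0.144 T

v = √(2|q|V/m) = √(2·1.6×10⁻¹⁹·787/6.6×10⁻²⁶) ≈ 6.177×10⁴ m/s.
B = mv/(|q|r) = (6.6×10⁻²⁶)(6.177×10⁴)/((1.6×10⁻¹⁹)(0.177)) ≈ 0.144 T.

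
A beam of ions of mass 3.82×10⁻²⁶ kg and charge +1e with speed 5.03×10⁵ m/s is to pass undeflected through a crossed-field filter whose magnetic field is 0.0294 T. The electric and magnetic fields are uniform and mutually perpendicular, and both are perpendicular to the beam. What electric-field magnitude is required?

E = 1.48×10⁴ V/m

For straight-line motion qE = qvB, so E = vB.
E = 5.03×10⁵ × 0.0294 = 1.48×10⁴ V/m.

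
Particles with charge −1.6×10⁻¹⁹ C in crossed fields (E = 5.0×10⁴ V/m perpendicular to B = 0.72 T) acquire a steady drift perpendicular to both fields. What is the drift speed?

In crossed fields the guiding centre drifts at v_d = |E×B|/B² = E/B, independent of charge and mass.
v_d = 5.0×10⁴/0.72 = 6.9×10⁴ m/s.

v_d ≈ 6.9×10⁴ m/s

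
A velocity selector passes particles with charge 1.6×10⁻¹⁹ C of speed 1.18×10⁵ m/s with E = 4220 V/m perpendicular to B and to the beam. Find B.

Balance of forces in the selector: qE = qvB ⇒ B = E/v.
B = 4220/1.18×10⁵ = 0.0358 T.

B = 0.0358 T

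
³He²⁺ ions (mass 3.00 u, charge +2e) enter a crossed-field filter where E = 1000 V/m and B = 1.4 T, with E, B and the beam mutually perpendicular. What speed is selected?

Straight-line motion ⇒ electric and magnetic forces cancel, so E = vB.
v = E/B = 1000/1.4 = 710 m/s.
The result is independent of the particle's charge and mass.

v = 710 m/s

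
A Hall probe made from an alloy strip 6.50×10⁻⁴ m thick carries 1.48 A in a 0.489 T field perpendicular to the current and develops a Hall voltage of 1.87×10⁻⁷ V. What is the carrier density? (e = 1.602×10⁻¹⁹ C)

From V_H = IB/(n e t), n = IB/(V_H e t).
n = (1.48)(0.489)/((1.87×10⁻⁷)(1.602×10⁻¹⁹)(6.50×10⁻⁴)) ≈ 3.72×10²⁸ m⁻³.

n ≈ 3.72×10²⁸ m⁻³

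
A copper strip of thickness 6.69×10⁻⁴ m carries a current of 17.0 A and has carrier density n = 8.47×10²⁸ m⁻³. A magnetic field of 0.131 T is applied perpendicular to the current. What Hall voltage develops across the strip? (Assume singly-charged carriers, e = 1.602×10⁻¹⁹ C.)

V_H = IB/(n e t).
V_H = (17.0)(0.131)/((8.47×10²⁸)(1.602×10⁻¹⁹)(6.69×10⁻⁴)) ≈ 2.45×10⁻⁷ V.

V_H ≈ 2.45×10⁻⁷ V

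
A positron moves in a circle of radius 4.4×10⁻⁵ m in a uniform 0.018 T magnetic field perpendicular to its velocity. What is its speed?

From |q|vB = mv²/r, v = |q|Br/m.
v = (1.602×10⁻¹⁹)(0.018)(4.4×10⁻⁵)/9.109×10⁻³¹ ≈ 1.4×10⁵ m/s.

v ≈ 1.4×10⁵ m/s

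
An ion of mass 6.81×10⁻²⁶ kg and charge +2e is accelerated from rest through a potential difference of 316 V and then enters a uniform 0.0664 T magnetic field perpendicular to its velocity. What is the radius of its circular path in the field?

r ≈ 0.175 m

Acceleration: |q|V = ½mv² ⇒ v = √(2|q|V/m) = √(2·3.204×10⁻¹⁹·316/6.81×10⁻²⁶) ≈ 5.453×10⁴ m/s.
In the field: r = mv/(|q|B) = (6.81×10⁻²⁶)(5.453×10⁴)/((3.204×10⁻¹⁹)(0.0664)) ≈ 0.175 m.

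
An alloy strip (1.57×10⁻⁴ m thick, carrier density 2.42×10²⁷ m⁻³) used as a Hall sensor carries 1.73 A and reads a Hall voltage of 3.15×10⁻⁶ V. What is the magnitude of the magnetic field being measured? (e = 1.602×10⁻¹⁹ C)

B ≈ 0.111 T

From V_H = IB/(n e t), B = V_H n e t / I.
B = (3.15×10⁻⁶)(2.42×10²⁷)(1.602×10⁻¹⁹)(1.57×10⁻⁴)/1.73 ≈ 0.111 T.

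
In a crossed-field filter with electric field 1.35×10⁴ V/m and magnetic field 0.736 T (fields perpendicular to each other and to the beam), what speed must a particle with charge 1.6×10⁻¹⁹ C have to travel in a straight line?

For undeflected motion the electric and magnetic forces balance: qE = qvB.
v = E/B = 1.35×10⁴/0.736 = 1.83×10⁴ m/s.

v = 1.83×10⁴ m/s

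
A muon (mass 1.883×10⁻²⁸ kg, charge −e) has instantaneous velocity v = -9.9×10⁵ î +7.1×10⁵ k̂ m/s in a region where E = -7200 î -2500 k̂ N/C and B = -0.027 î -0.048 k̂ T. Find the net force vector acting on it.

F ≈ (1.15×10⁻¹⁵, 1.07×10⁻¹⁴, 4.00×10⁻¹⁶) N

v×B = (0, -6.67×10⁴, 0) N/C.
E + v×B = (-7200, -6.67×10⁴, -2500) N/C.
F = q(E + v×B) = (−1.602×10⁻¹⁹ C)·(-7200, -6.67×10⁴, -2500) = (1.15×10⁻¹⁵, 1.07×10⁻¹⁴, 4.00×10⁻¹⁶) N.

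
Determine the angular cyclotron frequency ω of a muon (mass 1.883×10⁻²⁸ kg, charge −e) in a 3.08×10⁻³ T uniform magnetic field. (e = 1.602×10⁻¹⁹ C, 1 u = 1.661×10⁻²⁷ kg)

ω ≈ 2.62×10⁶ rad/s

ω = |q|B/m.
ω = (1.602×10⁻¹⁹)(3.08×10⁻³)/1.883×10⁻²⁸ ≈ 2.62×10⁶ rad/s.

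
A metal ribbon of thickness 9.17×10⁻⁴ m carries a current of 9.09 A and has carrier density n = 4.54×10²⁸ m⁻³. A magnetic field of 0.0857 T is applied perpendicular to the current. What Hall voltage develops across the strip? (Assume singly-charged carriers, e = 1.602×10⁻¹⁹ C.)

V_H ≈ 1.17×10⁻⁷ V

V_H = IB/(n e t).
V_H = (9.09)(0.0857)/((4.54×10²⁸)(1.602×10⁻¹⁹)(9.17×10⁻⁴)) ≈ 1.17×10⁻⁷ V.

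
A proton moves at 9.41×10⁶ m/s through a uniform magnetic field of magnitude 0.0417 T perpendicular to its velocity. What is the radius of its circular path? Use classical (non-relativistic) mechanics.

r ≈ 2.36 m

The magnetic force provides the centripetal force: |q|vB = mv²/r.
r = mv/(|q|B) = (1.673×10⁻²⁷)(9.41×10⁶)/((1.602×10⁻¹⁹)(0.0417)) ≈ 2.36 m.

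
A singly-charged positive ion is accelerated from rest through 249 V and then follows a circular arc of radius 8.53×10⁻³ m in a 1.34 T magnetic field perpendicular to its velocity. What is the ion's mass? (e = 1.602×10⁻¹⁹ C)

m ≈ 4.20×10⁻²⁶ kg

Combine |q|V = ½mv² and r = mv/(|q|B): eliminate v to get m = qB²r²/(2V).
m = (1.602×10⁻¹⁹)(1.34)²(8.53×10⁻³)²/(2·249) ≈ 4.20×10⁻²⁶ kg.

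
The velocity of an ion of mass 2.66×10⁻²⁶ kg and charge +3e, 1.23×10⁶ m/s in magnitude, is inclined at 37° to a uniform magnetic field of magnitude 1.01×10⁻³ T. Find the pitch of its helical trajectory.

p ≈ 338 m

v∥ = v cosθ = 1.23×10⁶·cos37° ≈ 9.823×10⁵ m/s.
T = 2πm/(|q|B) = 2π(2.66×10⁻²⁶)/((4.806×10⁻¹⁹)(1.01×10⁻³)) ≈ 3.443×10⁻⁴ s.
pitch = v∥ T = (9.823×10⁵)(3.443×10⁻⁴) ≈ 338 m.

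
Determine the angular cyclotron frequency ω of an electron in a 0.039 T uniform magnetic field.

ω ≈ 6.9×10⁹ rad/s

ω = |q|B/m.
ω = (1.602×10⁻¹⁹)(0.039)/9.109×10⁻³¹ ≈ 6.9×10⁹ rad/s.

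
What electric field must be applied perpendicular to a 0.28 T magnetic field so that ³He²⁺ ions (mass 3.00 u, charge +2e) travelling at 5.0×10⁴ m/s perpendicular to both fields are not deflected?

E = 1.4×10⁴ V/m

For straight-line motion qE = qvB, so E = vB.
E = 5.0×10⁴ × 0.28 = 1.4×10⁴ V/m.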